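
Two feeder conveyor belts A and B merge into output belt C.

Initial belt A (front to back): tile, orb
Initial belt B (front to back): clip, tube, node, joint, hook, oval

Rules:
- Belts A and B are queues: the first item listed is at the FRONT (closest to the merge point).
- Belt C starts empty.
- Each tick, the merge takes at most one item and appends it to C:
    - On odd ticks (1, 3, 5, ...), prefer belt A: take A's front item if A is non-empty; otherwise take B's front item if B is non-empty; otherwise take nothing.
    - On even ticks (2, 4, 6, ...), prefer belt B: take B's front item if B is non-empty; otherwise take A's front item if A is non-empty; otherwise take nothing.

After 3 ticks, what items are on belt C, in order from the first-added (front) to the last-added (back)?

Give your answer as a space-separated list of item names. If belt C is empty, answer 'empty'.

Tick 1: prefer A, take tile from A; A=[orb] B=[clip,tube,node,joint,hook,oval] C=[tile]
Tick 2: prefer B, take clip from B; A=[orb] B=[tube,node,joint,hook,oval] C=[tile,clip]
Tick 3: prefer A, take orb from A; A=[-] B=[tube,node,joint,hook,oval] C=[tile,clip,orb]

Answer: tile clip orb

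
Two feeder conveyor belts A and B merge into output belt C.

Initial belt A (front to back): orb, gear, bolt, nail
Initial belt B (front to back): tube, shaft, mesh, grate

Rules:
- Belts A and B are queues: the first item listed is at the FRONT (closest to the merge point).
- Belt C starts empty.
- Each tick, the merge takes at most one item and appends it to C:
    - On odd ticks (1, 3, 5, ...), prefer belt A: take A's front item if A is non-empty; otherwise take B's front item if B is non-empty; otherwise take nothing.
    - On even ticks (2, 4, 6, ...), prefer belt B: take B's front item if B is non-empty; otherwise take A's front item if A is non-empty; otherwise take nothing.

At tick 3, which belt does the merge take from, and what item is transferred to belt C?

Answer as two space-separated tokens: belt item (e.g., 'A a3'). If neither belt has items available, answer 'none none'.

Tick 1: prefer A, take orb from A; A=[gear,bolt,nail] B=[tube,shaft,mesh,grate] C=[orb]
Tick 2: prefer B, take tube from B; A=[gear,bolt,nail] B=[shaft,mesh,grate] C=[orb,tube]
Tick 3: prefer A, take gear from A; A=[bolt,nail] B=[shaft,mesh,grate] C=[orb,tube,gear]

Answer: A gear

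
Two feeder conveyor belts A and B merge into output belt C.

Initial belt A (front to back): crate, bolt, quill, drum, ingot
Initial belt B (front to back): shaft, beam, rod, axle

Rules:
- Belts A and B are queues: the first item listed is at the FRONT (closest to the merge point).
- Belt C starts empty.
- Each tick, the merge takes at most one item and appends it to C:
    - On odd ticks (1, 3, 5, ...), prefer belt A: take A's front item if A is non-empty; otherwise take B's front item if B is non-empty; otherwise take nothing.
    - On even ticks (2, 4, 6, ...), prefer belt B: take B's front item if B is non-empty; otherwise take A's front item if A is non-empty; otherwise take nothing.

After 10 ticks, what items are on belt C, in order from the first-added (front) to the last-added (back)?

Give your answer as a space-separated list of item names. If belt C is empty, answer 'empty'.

Answer: crate shaft bolt beam quill rod drum axle ingot

Derivation:
Tick 1: prefer A, take crate from A; A=[bolt,quill,drum,ingot] B=[shaft,beam,rod,axle] C=[crate]
Tick 2: prefer B, take shaft from B; A=[bolt,quill,drum,ingot] B=[beam,rod,axle] C=[crate,shaft]
Tick 3: prefer A, take bolt from A; A=[quill,drum,ingot] B=[beam,rod,axle] C=[crate,shaft,bolt]
Tick 4: prefer B, take beam from B; A=[quill,drum,ingot] B=[rod,axle] C=[crate,shaft,bolt,beam]
Tick 5: prefer A, take quill from A; A=[drum,ingot] B=[rod,axle] C=[crate,shaft,bolt,beam,quill]
Tick 6: prefer B, take rod from B; A=[drum,ingot] B=[axle] C=[crate,shaft,bolt,beam,quill,rod]
Tick 7: prefer A, take drum from A; A=[ingot] B=[axle] C=[crate,shaft,bolt,beam,quill,rod,drum]
Tick 8: prefer B, take axle from B; A=[ingot] B=[-] C=[crate,shaft,bolt,beam,quill,rod,drum,axle]
Tick 9: prefer A, take ingot from A; A=[-] B=[-] C=[crate,shaft,bolt,beam,quill,rod,drum,axle,ingot]
Tick 10: prefer B, both empty, nothing taken; A=[-] B=[-] C=[crate,shaft,bolt,beam,quill,rod,drum,axle,ingot]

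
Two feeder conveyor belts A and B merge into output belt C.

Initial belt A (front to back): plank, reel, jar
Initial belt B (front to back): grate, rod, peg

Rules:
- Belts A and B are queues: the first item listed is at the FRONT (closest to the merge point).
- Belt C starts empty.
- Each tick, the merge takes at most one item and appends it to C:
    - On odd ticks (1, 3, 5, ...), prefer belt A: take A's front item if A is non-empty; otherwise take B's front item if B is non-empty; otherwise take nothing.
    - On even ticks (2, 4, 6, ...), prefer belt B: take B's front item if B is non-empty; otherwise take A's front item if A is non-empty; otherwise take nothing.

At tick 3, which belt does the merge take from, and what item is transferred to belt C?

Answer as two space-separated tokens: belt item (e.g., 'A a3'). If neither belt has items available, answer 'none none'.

Tick 1: prefer A, take plank from A; A=[reel,jar] B=[grate,rod,peg] C=[plank]
Tick 2: prefer B, take grate from B; A=[reel,jar] B=[rod,peg] C=[plank,grate]
Tick 3: prefer A, take reel from A; A=[jar] B=[rod,peg] C=[plank,grate,reel]

Answer: A reel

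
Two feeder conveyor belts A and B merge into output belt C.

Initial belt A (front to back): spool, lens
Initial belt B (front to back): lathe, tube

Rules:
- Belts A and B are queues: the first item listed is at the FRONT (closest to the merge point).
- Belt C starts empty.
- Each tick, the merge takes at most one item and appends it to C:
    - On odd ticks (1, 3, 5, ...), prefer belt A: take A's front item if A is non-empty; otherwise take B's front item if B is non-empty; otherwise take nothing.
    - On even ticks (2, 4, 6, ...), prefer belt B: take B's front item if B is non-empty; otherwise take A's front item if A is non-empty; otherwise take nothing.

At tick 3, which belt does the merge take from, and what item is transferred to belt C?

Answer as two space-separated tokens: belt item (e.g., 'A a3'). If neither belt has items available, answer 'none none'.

Answer: A lens

Derivation:
Tick 1: prefer A, take spool from A; A=[lens] B=[lathe,tube] C=[spool]
Tick 2: prefer B, take lathe from B; A=[lens] B=[tube] C=[spool,lathe]
Tick 3: prefer A, take lens from A; A=[-] B=[tube] C=[spool,lathe,lens]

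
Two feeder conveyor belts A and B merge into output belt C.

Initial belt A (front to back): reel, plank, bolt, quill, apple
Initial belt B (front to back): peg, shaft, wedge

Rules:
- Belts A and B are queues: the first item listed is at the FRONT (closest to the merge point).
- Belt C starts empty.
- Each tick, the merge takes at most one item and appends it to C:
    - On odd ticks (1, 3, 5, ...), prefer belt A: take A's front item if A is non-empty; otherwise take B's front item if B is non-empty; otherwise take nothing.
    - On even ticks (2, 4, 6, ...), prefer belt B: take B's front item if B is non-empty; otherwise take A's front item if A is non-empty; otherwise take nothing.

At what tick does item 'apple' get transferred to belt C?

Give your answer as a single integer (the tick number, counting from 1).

Answer: 8

Derivation:
Tick 1: prefer A, take reel from A; A=[plank,bolt,quill,apple] B=[peg,shaft,wedge] C=[reel]
Tick 2: prefer B, take peg from B; A=[plank,bolt,quill,apple] B=[shaft,wedge] C=[reel,peg]
Tick 3: prefer A, take plank from A; A=[bolt,quill,apple] B=[shaft,wedge] C=[reel,peg,plank]
Tick 4: prefer B, take shaft from B; A=[bolt,quill,apple] B=[wedge] C=[reel,peg,plank,shaft]
Tick 5: prefer A, take bolt from A; A=[quill,apple] B=[wedge] C=[reel,peg,plank,shaft,bolt]
Tick 6: prefer B, take wedge from B; A=[quill,apple] B=[-] C=[reel,peg,plank,shaft,bolt,wedge]
Tick 7: prefer A, take quill from A; A=[apple] B=[-] C=[reel,peg,plank,shaft,bolt,wedge,quill]
Tick 8: prefer B, take apple from A; A=[-] B=[-] C=[reel,peg,plank,shaft,bolt,wedge,quill,apple]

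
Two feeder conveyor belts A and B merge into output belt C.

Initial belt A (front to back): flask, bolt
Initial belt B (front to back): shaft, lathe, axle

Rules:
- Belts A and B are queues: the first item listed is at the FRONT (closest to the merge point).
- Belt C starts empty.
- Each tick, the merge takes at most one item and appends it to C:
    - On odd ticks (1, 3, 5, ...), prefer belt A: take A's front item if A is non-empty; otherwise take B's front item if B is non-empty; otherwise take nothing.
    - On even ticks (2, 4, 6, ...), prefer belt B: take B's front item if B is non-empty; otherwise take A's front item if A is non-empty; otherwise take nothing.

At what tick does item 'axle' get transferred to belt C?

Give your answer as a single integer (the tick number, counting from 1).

Tick 1: prefer A, take flask from A; A=[bolt] B=[shaft,lathe,axle] C=[flask]
Tick 2: prefer B, take shaft from B; A=[bolt] B=[lathe,axle] C=[flask,shaft]
Tick 3: prefer A, take bolt from A; A=[-] B=[lathe,axle] C=[flask,shaft,bolt]
Tick 4: prefer B, take lathe from B; A=[-] B=[axle] C=[flask,shaft,bolt,lathe]
Tick 5: prefer A, take axle from B; A=[-] B=[-] C=[flask,shaft,bolt,lathe,axle]

Answer: 5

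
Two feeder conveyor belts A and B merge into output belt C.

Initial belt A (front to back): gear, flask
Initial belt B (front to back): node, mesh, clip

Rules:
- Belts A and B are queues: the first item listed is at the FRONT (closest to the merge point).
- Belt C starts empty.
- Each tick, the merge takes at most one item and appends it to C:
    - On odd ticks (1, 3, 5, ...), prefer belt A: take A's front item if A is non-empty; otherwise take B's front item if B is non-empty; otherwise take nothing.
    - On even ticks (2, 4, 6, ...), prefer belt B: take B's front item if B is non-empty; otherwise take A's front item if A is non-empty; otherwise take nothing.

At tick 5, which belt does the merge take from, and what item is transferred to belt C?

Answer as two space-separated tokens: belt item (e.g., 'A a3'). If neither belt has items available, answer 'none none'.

Answer: B clip

Derivation:
Tick 1: prefer A, take gear from A; A=[flask] B=[node,mesh,clip] C=[gear]
Tick 2: prefer B, take node from B; A=[flask] B=[mesh,clip] C=[gear,node]
Tick 3: prefer A, take flask from A; A=[-] B=[mesh,clip] C=[gear,node,flask]
Tick 4: prefer B, take mesh from B; A=[-] B=[clip] C=[gear,node,flask,mesh]
Tick 5: prefer A, take clip from B; A=[-] B=[-] C=[gear,node,flask,mesh,clip]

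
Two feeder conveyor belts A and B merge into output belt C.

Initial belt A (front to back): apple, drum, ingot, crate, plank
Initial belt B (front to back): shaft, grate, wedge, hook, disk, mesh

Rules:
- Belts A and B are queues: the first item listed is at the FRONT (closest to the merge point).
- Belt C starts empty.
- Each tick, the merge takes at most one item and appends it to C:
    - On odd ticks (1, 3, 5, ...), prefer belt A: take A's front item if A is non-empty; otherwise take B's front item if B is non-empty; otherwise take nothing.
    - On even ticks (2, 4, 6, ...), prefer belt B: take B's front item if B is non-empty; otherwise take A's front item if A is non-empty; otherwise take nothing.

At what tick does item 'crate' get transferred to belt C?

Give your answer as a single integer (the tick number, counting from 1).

Tick 1: prefer A, take apple from A; A=[drum,ingot,crate,plank] B=[shaft,grate,wedge,hook,disk,mesh] C=[apple]
Tick 2: prefer B, take shaft from B; A=[drum,ingot,crate,plank] B=[grate,wedge,hook,disk,mesh] C=[apple,shaft]
Tick 3: prefer A, take drum from A; A=[ingot,crate,plank] B=[grate,wedge,hook,disk,mesh] C=[apple,shaft,drum]
Tick 4: prefer B, take grate from B; A=[ingot,crate,plank] B=[wedge,hook,disk,mesh] C=[apple,shaft,drum,grate]
Tick 5: prefer A, take ingot from A; A=[crate,plank] B=[wedge,hook,disk,mesh] C=[apple,shaft,drum,grate,ingot]
Tick 6: prefer B, take wedge from B; A=[crate,plank] B=[hook,disk,mesh] C=[apple,shaft,drum,grate,ingot,wedge]
Tick 7: prefer A, take crate from A; A=[plank] B=[hook,disk,mesh] C=[apple,shaft,drum,grate,ingot,wedge,crate]

Answer: 7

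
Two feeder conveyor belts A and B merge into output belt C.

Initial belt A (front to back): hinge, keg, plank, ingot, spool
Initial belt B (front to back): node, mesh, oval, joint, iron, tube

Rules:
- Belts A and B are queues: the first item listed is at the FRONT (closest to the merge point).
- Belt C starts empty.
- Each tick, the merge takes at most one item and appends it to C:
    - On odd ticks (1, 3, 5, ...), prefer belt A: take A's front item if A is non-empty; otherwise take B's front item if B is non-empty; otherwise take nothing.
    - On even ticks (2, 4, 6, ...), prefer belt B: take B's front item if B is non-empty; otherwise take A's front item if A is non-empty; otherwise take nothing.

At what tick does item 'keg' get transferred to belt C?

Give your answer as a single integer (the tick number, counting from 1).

Answer: 3

Derivation:
Tick 1: prefer A, take hinge from A; A=[keg,plank,ingot,spool] B=[node,mesh,oval,joint,iron,tube] C=[hinge]
Tick 2: prefer B, take node from B; A=[keg,plank,ingot,spool] B=[mesh,oval,joint,iron,tube] C=[hinge,node]
Tick 3: prefer A, take keg from A; A=[plank,ingot,spool] B=[mesh,oval,joint,iron,tube] C=[hinge,node,keg]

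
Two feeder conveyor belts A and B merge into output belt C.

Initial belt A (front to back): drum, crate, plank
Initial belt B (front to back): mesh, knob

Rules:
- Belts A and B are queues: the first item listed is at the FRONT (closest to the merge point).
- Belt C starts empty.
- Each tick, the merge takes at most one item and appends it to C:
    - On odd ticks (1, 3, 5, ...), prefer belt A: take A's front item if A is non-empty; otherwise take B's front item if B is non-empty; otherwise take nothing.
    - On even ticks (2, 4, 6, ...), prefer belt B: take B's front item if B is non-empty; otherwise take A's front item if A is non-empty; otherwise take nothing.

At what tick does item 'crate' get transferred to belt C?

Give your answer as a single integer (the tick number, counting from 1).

Tick 1: prefer A, take drum from A; A=[crate,plank] B=[mesh,knob] C=[drum]
Tick 2: prefer B, take mesh from B; A=[crate,plank] B=[knob] C=[drum,mesh]
Tick 3: prefer A, take crate from A; A=[plank] B=[knob] C=[drum,mesh,crate]

Answer: 3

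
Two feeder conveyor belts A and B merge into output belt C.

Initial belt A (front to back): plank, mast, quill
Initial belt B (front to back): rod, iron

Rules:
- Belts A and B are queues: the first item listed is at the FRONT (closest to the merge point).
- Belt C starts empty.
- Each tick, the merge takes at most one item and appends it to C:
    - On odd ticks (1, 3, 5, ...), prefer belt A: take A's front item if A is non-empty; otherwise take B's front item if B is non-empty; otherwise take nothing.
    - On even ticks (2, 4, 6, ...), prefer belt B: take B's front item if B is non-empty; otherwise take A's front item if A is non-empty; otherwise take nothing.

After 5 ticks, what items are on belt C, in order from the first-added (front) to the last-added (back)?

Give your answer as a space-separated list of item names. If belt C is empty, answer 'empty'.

Tick 1: prefer A, take plank from A; A=[mast,quill] B=[rod,iron] C=[plank]
Tick 2: prefer B, take rod from B; A=[mast,quill] B=[iron] C=[plank,rod]
Tick 3: prefer A, take mast from A; A=[quill] B=[iron] C=[plank,rod,mast]
Tick 4: prefer B, take iron from B; A=[quill] B=[-] C=[plank,rod,mast,iron]
Tick 5: prefer A, take quill from A; A=[-] B=[-] C=[plank,rod,mast,iron,quill]

Answer: plank rod mast iron quill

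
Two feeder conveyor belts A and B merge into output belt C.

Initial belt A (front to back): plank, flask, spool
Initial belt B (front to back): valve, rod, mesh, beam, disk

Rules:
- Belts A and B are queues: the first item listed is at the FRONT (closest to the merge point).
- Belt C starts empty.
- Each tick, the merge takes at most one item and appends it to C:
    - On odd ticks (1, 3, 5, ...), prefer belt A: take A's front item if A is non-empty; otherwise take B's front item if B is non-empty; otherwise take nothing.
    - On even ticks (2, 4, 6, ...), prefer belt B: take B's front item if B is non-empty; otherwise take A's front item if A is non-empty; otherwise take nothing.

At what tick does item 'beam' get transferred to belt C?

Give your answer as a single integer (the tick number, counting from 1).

Answer: 7

Derivation:
Tick 1: prefer A, take plank from A; A=[flask,spool] B=[valve,rod,mesh,beam,disk] C=[plank]
Tick 2: prefer B, take valve from B; A=[flask,spool] B=[rod,mesh,beam,disk] C=[plank,valve]
Tick 3: prefer A, take flask from A; A=[spool] B=[rod,mesh,beam,disk] C=[plank,valve,flask]
Tick 4: prefer B, take rod from B; A=[spool] B=[mesh,beam,disk] C=[plank,valve,flask,rod]
Tick 5: prefer A, take spool from A; A=[-] B=[mesh,beam,disk] C=[plank,valve,flask,rod,spool]
Tick 6: prefer B, take mesh from B; A=[-] B=[beam,disk] C=[plank,valve,flask,rod,spool,mesh]
Tick 7: prefer A, take beam from B; A=[-] B=[disk] C=[plank,valve,flask,rod,spool,mesh,beam]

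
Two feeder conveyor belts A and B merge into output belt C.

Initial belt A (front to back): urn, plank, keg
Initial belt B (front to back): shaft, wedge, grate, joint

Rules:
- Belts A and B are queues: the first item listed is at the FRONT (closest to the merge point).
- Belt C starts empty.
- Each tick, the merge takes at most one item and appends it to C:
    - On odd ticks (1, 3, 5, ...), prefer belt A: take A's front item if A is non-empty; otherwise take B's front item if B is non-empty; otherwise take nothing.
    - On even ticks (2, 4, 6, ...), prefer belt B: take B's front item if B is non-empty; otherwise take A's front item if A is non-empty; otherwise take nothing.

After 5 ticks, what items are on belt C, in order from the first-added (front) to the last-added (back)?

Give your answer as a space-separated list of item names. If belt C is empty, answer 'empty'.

Tick 1: prefer A, take urn from A; A=[plank,keg] B=[shaft,wedge,grate,joint] C=[urn]
Tick 2: prefer B, take shaft from B; A=[plank,keg] B=[wedge,grate,joint] C=[urn,shaft]
Tick 3: prefer A, take plank from A; A=[keg] B=[wedge,grate,joint] C=[urn,shaft,plank]
Tick 4: prefer B, take wedge from B; A=[keg] B=[grate,joint] C=[urn,shaft,plank,wedge]
Tick 5: prefer A, take keg from A; A=[-] B=[grate,joint] C=[urn,shaft,plank,wedge,keg]

Answer: urn shaft plank wedge keg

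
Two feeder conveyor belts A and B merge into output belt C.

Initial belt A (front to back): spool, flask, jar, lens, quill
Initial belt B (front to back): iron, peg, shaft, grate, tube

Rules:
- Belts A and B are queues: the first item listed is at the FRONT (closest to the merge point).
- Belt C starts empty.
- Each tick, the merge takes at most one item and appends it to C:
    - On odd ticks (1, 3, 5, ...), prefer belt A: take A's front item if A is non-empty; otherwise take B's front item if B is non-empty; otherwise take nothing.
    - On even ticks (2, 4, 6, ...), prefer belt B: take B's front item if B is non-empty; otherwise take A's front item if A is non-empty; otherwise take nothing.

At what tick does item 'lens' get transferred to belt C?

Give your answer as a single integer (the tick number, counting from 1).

Answer: 7

Derivation:
Tick 1: prefer A, take spool from A; A=[flask,jar,lens,quill] B=[iron,peg,shaft,grate,tube] C=[spool]
Tick 2: prefer B, take iron from B; A=[flask,jar,lens,quill] B=[peg,shaft,grate,tube] C=[spool,iron]
Tick 3: prefer A, take flask from A; A=[jar,lens,quill] B=[peg,shaft,grate,tube] C=[spool,iron,flask]
Tick 4: prefer B, take peg from B; A=[jar,lens,quill] B=[shaft,grate,tube] C=[spool,iron,flask,peg]
Tick 5: prefer A, take jar from A; A=[lens,quill] B=[shaft,grate,tube] C=[spool,iron,flask,peg,jar]
Tick 6: prefer B, take shaft from B; A=[lens,quill] B=[grate,tube] C=[spool,iron,flask,peg,jar,shaft]
Tick 7: prefer A, take lens from A; A=[quill] B=[grate,tube] C=[spool,iron,flask,peg,jar,shaft,lens]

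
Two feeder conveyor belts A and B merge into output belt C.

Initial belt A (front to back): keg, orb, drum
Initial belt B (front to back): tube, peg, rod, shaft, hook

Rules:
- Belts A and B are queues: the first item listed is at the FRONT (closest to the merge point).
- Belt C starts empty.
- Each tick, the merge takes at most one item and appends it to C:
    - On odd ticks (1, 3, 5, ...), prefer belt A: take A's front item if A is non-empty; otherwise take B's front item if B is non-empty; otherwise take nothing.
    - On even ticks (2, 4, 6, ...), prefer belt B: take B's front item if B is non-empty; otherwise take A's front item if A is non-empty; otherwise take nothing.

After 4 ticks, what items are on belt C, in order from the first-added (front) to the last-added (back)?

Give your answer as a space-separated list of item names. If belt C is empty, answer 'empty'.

Tick 1: prefer A, take keg from A; A=[orb,drum] B=[tube,peg,rod,shaft,hook] C=[keg]
Tick 2: prefer B, take tube from B; A=[orb,drum] B=[peg,rod,shaft,hook] C=[keg,tube]
Tick 3: prefer A, take orb from A; A=[drum] B=[peg,rod,shaft,hook] C=[keg,tube,orb]
Tick 4: prefer B, take peg from B; A=[drum] B=[rod,shaft,hook] C=[keg,tube,orb,peg]

Answer: keg tube orb peg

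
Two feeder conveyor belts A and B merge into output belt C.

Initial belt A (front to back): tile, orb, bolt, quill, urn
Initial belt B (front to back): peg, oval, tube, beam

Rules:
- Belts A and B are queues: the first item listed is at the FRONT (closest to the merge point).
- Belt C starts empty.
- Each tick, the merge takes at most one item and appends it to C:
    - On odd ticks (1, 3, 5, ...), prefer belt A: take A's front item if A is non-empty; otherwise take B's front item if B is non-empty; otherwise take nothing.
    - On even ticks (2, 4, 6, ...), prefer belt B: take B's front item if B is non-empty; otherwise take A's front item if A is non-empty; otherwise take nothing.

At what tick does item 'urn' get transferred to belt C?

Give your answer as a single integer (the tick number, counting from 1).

Answer: 9

Derivation:
Tick 1: prefer A, take tile from A; A=[orb,bolt,quill,urn] B=[peg,oval,tube,beam] C=[tile]
Tick 2: prefer B, take peg from B; A=[orb,bolt,quill,urn] B=[oval,tube,beam] C=[tile,peg]
Tick 3: prefer A, take orb from A; A=[bolt,quill,urn] B=[oval,tube,beam] C=[tile,peg,orb]
Tick 4: prefer B, take oval from B; A=[bolt,quill,urn] B=[tube,beam] C=[tile,peg,orb,oval]
Tick 5: prefer A, take bolt from A; A=[quill,urn] B=[tube,beam] C=[tile,peg,orb,oval,bolt]
Tick 6: prefer B, take tube from B; A=[quill,urn] B=[beam] C=[tile,peg,orb,oval,bolt,tube]
Tick 7: prefer A, take quill from A; A=[urn] B=[beam] C=[tile,peg,orb,oval,bolt,tube,quill]
Tick 8: prefer B, take beam from B; A=[urn] B=[-] C=[tile,peg,orb,oval,bolt,tube,quill,beam]
Tick 9: prefer A, take urn from A; A=[-] B=[-] C=[tile,peg,orb,oval,bolt,tube,quill,beam,urn]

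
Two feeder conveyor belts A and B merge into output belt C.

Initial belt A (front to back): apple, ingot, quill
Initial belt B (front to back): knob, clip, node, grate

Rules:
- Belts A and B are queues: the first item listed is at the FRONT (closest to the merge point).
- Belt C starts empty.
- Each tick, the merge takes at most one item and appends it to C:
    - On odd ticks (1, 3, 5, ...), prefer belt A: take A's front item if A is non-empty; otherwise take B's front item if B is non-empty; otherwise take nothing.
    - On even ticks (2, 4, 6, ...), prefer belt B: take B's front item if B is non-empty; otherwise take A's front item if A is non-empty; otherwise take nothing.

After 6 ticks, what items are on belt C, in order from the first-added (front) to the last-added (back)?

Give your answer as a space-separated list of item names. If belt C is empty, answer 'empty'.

Tick 1: prefer A, take apple from A; A=[ingot,quill] B=[knob,clip,node,grate] C=[apple]
Tick 2: prefer B, take knob from B; A=[ingot,quill] B=[clip,node,grate] C=[apple,knob]
Tick 3: prefer A, take ingot from A; A=[quill] B=[clip,node,grate] C=[apple,knob,ingot]
Tick 4: prefer B, take clip from B; A=[quill] B=[node,grate] C=[apple,knob,ingot,clip]
Tick 5: prefer A, take quill from A; A=[-] B=[node,grate] C=[apple,knob,ingot,clip,quill]
Tick 6: prefer B, take node from B; A=[-] B=[grate] C=[apple,knob,ingot,clip,quill,node]

Answer: apple knob ingot clip quill node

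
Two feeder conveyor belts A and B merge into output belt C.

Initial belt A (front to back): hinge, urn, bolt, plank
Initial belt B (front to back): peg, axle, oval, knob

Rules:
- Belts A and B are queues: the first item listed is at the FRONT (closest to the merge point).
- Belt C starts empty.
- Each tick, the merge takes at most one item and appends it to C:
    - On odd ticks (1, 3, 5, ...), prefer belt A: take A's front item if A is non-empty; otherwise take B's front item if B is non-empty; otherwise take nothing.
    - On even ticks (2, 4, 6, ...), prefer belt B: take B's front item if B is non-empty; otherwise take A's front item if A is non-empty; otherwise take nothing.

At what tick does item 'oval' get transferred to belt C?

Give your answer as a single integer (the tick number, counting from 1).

Answer: 6

Derivation:
Tick 1: prefer A, take hinge from A; A=[urn,bolt,plank] B=[peg,axle,oval,knob] C=[hinge]
Tick 2: prefer B, take peg from B; A=[urn,bolt,plank] B=[axle,oval,knob] C=[hinge,peg]
Tick 3: prefer A, take urn from A; A=[bolt,plank] B=[axle,oval,knob] C=[hinge,peg,urn]
Tick 4: prefer B, take axle from B; A=[bolt,plank] B=[oval,knob] C=[hinge,peg,urn,axle]
Tick 5: prefer A, take bolt from A; A=[plank] B=[oval,knob] C=[hinge,peg,urn,axle,bolt]
Tick 6: prefer B, take oval from B; A=[plank] B=[knob] C=[hinge,peg,urn,axle,bolt,oval]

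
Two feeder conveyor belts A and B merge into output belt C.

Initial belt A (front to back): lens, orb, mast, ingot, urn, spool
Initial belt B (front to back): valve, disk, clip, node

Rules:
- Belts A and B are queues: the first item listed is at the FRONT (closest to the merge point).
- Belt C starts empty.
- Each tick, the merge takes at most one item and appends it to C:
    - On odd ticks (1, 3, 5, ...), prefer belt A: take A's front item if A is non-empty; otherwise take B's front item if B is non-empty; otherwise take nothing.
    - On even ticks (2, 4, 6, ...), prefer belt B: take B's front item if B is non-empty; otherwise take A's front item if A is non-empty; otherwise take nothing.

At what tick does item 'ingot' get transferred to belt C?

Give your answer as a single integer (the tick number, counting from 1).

Answer: 7

Derivation:
Tick 1: prefer A, take lens from A; A=[orb,mast,ingot,urn,spool] B=[valve,disk,clip,node] C=[lens]
Tick 2: prefer B, take valve from B; A=[orb,mast,ingot,urn,spool] B=[disk,clip,node] C=[lens,valve]
Tick 3: prefer A, take orb from A; A=[mast,ingot,urn,spool] B=[disk,clip,node] C=[lens,valve,orb]
Tick 4: prefer B, take disk from B; A=[mast,ingot,urn,spool] B=[clip,node] C=[lens,valve,orb,disk]
Tick 5: prefer A, take mast from A; A=[ingot,urn,spool] B=[clip,node] C=[lens,valve,orb,disk,mast]
Tick 6: prefer B, take clip from B; A=[ingot,urn,spool] B=[node] C=[lens,valve,orb,disk,mast,clip]
Tick 7: prefer A, take ingot from A; A=[urn,spool] B=[node] C=[lens,valve,orb,disk,mast,clip,ingot]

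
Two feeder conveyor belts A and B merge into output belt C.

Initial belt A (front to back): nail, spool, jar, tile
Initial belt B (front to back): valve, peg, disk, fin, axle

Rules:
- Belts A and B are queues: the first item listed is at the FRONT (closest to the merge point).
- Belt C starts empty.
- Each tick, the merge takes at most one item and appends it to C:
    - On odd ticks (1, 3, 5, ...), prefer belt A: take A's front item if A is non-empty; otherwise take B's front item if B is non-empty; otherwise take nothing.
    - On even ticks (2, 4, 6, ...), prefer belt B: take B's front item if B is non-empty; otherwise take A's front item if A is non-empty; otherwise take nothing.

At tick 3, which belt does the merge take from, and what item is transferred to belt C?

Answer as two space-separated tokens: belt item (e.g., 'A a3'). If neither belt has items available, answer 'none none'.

Answer: A spool

Derivation:
Tick 1: prefer A, take nail from A; A=[spool,jar,tile] B=[valve,peg,disk,fin,axle] C=[nail]
Tick 2: prefer B, take valve from B; A=[spool,jar,tile] B=[peg,disk,fin,axle] C=[nail,valve]
Tick 3: prefer A, take spool from A; A=[jar,tile] B=[peg,disk,fin,axle] C=[nail,valve,spool]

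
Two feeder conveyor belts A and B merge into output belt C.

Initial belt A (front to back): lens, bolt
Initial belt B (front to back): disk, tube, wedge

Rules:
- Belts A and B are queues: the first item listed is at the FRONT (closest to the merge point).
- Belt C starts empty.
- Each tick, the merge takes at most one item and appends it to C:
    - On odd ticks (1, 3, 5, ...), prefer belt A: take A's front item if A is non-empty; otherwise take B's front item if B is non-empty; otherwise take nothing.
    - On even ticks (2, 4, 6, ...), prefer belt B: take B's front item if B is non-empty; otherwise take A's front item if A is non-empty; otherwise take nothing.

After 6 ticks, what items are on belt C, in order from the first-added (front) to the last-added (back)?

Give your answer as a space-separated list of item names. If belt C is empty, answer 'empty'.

Tick 1: prefer A, take lens from A; A=[bolt] B=[disk,tube,wedge] C=[lens]
Tick 2: prefer B, take disk from B; A=[bolt] B=[tube,wedge] C=[lens,disk]
Tick 3: prefer A, take bolt from A; A=[-] B=[tube,wedge] C=[lens,disk,bolt]
Tick 4: prefer B, take tube from B; A=[-] B=[wedge] C=[lens,disk,bolt,tube]
Tick 5: prefer A, take wedge from B; A=[-] B=[-] C=[lens,disk,bolt,tube,wedge]
Tick 6: prefer B, both empty, nothing taken; A=[-] B=[-] C=[lens,disk,bolt,tube,wedge]

Answer: lens disk bolt tube wedge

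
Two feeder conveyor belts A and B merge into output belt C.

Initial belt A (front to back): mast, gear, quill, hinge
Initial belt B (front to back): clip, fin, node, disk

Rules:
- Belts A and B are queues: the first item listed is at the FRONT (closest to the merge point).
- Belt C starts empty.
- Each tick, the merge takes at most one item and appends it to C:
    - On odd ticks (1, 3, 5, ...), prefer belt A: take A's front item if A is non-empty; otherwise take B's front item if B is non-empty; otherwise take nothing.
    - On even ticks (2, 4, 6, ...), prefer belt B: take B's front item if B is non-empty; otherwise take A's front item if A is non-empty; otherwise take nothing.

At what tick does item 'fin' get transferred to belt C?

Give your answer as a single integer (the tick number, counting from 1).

Answer: 4

Derivation:
Tick 1: prefer A, take mast from A; A=[gear,quill,hinge] B=[clip,fin,node,disk] C=[mast]
Tick 2: prefer B, take clip from B; A=[gear,quill,hinge] B=[fin,node,disk] C=[mast,clip]
Tick 3: prefer A, take gear from A; A=[quill,hinge] B=[fin,node,disk] C=[mast,clip,gear]
Tick 4: prefer B, take fin from B; A=[quill,hinge] B=[node,disk] C=[mast,clip,gear,fin]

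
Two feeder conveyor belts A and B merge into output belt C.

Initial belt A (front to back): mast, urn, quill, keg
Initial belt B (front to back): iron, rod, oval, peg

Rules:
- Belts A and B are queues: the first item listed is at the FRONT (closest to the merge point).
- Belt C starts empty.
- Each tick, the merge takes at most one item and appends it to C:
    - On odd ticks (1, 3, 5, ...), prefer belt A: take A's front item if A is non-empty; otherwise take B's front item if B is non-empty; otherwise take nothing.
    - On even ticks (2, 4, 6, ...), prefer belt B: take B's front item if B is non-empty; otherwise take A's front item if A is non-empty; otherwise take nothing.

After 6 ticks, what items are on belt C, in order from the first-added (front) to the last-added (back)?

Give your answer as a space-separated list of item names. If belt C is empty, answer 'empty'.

Tick 1: prefer A, take mast from A; A=[urn,quill,keg] B=[iron,rod,oval,peg] C=[mast]
Tick 2: prefer B, take iron from B; A=[urn,quill,keg] B=[rod,oval,peg] C=[mast,iron]
Tick 3: prefer A, take urn from A; A=[quill,keg] B=[rod,oval,peg] C=[mast,iron,urn]
Tick 4: prefer B, take rod from B; A=[quill,keg] B=[oval,peg] C=[mast,iron,urn,rod]
Tick 5: prefer A, take quill from A; A=[keg] B=[oval,peg] C=[mast,iron,urn,rod,quill]
Tick 6: prefer B, take oval from B; A=[keg] B=[peg] C=[mast,iron,urn,rod,quill,oval]

Answer: mast iron urn rod quill oval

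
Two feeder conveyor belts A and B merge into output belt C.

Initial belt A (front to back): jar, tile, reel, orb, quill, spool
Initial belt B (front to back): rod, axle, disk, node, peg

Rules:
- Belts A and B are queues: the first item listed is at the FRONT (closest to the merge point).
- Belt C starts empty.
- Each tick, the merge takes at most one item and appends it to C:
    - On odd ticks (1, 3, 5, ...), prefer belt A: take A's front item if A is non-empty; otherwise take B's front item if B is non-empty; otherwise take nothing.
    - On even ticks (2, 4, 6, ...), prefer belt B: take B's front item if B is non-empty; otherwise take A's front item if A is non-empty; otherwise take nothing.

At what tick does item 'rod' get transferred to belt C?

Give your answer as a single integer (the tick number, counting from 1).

Tick 1: prefer A, take jar from A; A=[tile,reel,orb,quill,spool] B=[rod,axle,disk,node,peg] C=[jar]
Tick 2: prefer B, take rod from B; A=[tile,reel,orb,quill,spool] B=[axle,disk,node,peg] C=[jar,rod]

Answer: 2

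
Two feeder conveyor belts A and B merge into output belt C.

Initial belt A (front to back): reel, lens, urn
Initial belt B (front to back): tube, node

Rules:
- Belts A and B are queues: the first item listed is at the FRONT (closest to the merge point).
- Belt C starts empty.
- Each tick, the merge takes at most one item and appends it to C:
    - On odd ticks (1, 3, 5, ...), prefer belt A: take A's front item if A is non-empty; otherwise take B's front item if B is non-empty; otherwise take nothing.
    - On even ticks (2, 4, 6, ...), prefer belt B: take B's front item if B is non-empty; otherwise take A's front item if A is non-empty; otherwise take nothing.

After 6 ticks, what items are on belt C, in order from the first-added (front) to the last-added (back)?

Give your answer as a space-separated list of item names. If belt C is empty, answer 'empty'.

Answer: reel tube lens node urn

Derivation:
Tick 1: prefer A, take reel from A; A=[lens,urn] B=[tube,node] C=[reel]
Tick 2: prefer B, take tube from B; A=[lens,urn] B=[node] C=[reel,tube]
Tick 3: prefer A, take lens from A; A=[urn] B=[node] C=[reel,tube,lens]
Tick 4: prefer B, take node from B; A=[urn] B=[-] C=[reel,tube,lens,node]
Tick 5: prefer A, take urn from A; A=[-] B=[-] C=[reel,tube,lens,node,urn]
Tick 6: prefer B, both empty, nothing taken; A=[-] B=[-] C=[reel,tube,lens,node,urn]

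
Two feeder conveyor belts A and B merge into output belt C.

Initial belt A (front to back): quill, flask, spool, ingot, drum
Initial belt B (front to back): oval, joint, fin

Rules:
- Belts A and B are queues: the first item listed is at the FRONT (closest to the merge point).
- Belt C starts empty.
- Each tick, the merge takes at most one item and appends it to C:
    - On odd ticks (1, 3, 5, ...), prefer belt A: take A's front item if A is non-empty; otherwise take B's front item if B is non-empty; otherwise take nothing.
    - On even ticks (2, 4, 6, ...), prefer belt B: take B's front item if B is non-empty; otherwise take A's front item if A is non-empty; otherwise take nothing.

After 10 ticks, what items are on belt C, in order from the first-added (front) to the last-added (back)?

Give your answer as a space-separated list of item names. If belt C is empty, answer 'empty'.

Answer: quill oval flask joint spool fin ingot drum

Derivation:
Tick 1: prefer A, take quill from A; A=[flask,spool,ingot,drum] B=[oval,joint,fin] C=[quill]
Tick 2: prefer B, take oval from B; A=[flask,spool,ingot,drum] B=[joint,fin] C=[quill,oval]
Tick 3: prefer A, take flask from A; A=[spool,ingot,drum] B=[joint,fin] C=[quill,oval,flask]
Tick 4: prefer B, take joint from B; A=[spool,ingot,drum] B=[fin] C=[quill,oval,flask,joint]
Tick 5: prefer A, take spool from A; A=[ingot,drum] B=[fin] C=[quill,oval,flask,joint,spool]
Tick 6: prefer B, take fin from B; A=[ingot,drum] B=[-] C=[quill,oval,flask,joint,spool,fin]
Tick 7: prefer A, take ingot from A; A=[drum] B=[-] C=[quill,oval,flask,joint,spool,fin,ingot]
Tick 8: prefer B, take drum from A; A=[-] B=[-] C=[quill,oval,flask,joint,spool,fin,ingot,drum]
Tick 9: prefer A, both empty, nothing taken; A=[-] B=[-] C=[quill,oval,flask,joint,spool,fin,ingot,drum]
Tick 10: prefer B, both empty, nothing taken; A=[-] B=[-] C=[quill,oval,flask,joint,spool,fin,ingot,drum]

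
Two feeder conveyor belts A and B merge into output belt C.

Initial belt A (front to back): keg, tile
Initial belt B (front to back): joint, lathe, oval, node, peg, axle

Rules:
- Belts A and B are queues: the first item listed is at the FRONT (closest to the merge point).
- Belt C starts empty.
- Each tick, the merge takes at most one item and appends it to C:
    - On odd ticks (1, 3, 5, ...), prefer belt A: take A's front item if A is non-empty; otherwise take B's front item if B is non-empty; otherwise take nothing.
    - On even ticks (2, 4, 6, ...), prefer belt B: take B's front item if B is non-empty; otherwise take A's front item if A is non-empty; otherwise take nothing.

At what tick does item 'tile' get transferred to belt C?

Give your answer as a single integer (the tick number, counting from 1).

Answer: 3

Derivation:
Tick 1: prefer A, take keg from A; A=[tile] B=[joint,lathe,oval,node,peg,axle] C=[keg]
Tick 2: prefer B, take joint from B; A=[tile] B=[lathe,oval,node,peg,axle] C=[keg,joint]
Tick 3: prefer A, take tile from A; A=[-] B=[lathe,oval,node,peg,axle] C=[keg,joint,tile]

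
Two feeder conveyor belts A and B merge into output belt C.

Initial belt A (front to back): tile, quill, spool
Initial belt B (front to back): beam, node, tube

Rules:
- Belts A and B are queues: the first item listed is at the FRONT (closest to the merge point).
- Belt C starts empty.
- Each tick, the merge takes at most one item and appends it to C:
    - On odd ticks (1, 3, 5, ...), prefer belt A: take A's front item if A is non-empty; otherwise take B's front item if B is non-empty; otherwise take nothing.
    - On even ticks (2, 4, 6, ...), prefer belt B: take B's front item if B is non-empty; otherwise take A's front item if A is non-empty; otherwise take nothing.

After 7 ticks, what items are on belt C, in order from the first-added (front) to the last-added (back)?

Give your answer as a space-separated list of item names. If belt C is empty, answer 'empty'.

Answer: tile beam quill node spool tube

Derivation:
Tick 1: prefer A, take tile from A; A=[quill,spool] B=[beam,node,tube] C=[tile]
Tick 2: prefer B, take beam from B; A=[quill,spool] B=[node,tube] C=[tile,beam]
Tick 3: prefer A, take quill from A; A=[spool] B=[node,tube] C=[tile,beam,quill]
Tick 4: prefer B, take node from B; A=[spool] B=[tube] C=[tile,beam,quill,node]
Tick 5: prefer A, take spool from A; A=[-] B=[tube] C=[tile,beam,quill,node,spool]
Tick 6: prefer B, take tube from B; A=[-] B=[-] C=[tile,beam,quill,node,spool,tube]
Tick 7: prefer A, both empty, nothing taken; A=[-] B=[-] C=[tile,beam,quill,node,spool,tube]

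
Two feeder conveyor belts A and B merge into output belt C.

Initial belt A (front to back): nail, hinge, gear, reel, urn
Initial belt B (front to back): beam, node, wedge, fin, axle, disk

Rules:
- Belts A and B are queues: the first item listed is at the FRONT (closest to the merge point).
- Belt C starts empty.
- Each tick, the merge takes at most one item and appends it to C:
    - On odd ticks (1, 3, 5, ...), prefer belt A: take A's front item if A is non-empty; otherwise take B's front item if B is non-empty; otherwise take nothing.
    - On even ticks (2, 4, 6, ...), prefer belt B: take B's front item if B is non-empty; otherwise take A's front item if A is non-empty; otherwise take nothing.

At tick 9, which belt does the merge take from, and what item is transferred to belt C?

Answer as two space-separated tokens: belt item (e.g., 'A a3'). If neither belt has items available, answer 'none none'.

Answer: A urn

Derivation:
Tick 1: prefer A, take nail from A; A=[hinge,gear,reel,urn] B=[beam,node,wedge,fin,axle,disk] C=[nail]
Tick 2: prefer B, take beam from B; A=[hinge,gear,reel,urn] B=[node,wedge,fin,axle,disk] C=[nail,beam]
Tick 3: prefer A, take hinge from A; A=[gear,reel,urn] B=[node,wedge,fin,axle,disk] C=[nail,beam,hinge]
Tick 4: prefer B, take node from B; A=[gear,reel,urn] B=[wedge,fin,axle,disk] C=[nail,beam,hinge,node]
Tick 5: prefer A, take gear from A; A=[reel,urn] B=[wedge,fin,axle,disk] C=[nail,beam,hinge,node,gear]
Tick 6: prefer B, take wedge from B; A=[reel,urn] B=[fin,axle,disk] C=[nail,beam,hinge,node,gear,wedge]
Tick 7: prefer A, take reel from A; A=[urn] B=[fin,axle,disk] C=[nail,beam,hinge,node,gear,wedge,reel]
Tick 8: prefer B, take fin from B; A=[urn] B=[axle,disk] C=[nail,beam,hinge,node,gear,wedge,reel,fin]
Tick 9: prefer A, take urn from A; A=[-] B=[axle,disk] C=[nail,beam,hinge,node,gear,wedge,reel,fin,urn]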